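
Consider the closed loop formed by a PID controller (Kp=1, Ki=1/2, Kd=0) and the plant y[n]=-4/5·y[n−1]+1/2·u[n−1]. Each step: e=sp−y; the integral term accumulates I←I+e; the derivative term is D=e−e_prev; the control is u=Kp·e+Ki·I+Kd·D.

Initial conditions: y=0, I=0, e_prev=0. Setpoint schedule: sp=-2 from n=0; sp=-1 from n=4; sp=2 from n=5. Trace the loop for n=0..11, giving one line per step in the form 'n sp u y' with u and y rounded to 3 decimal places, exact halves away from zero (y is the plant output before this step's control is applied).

0 -2 -3.000 0.000
1 -2 -1.750 -1.500
2 -2 -4.738 0.325
3 -2 -1.469 -2.629
4 -1 -5.651 1.368
5 2 5.598 -3.920
6 2 -6.224 5.935
7 2 12.500 -7.860
8 2 -13.167 12.538
9 2 25.292 -16.614
10 2 -29.228 25.937
11 2 50.755 -35.364

(exact arithmetic carried between steps; '≈' marks a value shown rounded to 6 d.p. or computed from one; I and e_prev carry over from the previous line; the table rounds u and y to 3 d.p., halves away from zero)
n=0: y=0, sp=-2, e=sp−y=-2; I=-2, D=e−e_prev=-2; u=1·(-2)+1/2·(-2)+0·(-2)=-3; next y=-4/5·0+1/2·(-3)=-1.5
n=1: y=-1.5, sp=-2, e=sp−y=-0.5; I=-2.5, D=e−e_prev=1.5; u=1·(-0.5)+1/2·(-2.5)+0·1.5=-1.75; next y=-4/5·(-1.5)+1/2·(-1.75)=0.325
n=2: y=0.325, sp=-2, e=sp−y=-2.325; I=-4.825, D=e−e_prev=-1.825; u=1·(-2.325)+1/2·(-4.825)+0·(-1.825)=-4.7375; next y=-4/5·0.325+1/2·(-4.7375)=-2.62875
n=3: y=-2.62875, sp=-2, e=sp−y=0.62875; I=-4.19625, D=e−e_prev=2.95375; u=1·0.62875+1/2·(-4.19625)+0·2.95375=-1.469375; next y=-4/5·(-2.62875)+1/2·(-1.469375)≈1.368313
n=4: y≈1.368313, sp=-1, e=sp−y≈-2.368313; I≈-6.564563, D=e−e_prev≈-2.997063; u=1·(-2.368313)+1/2·(-6.564563)+0·(-2.997063)≈-5.650594; next y=-4/5·1.368313+1/2·(-5.650594)≈-3.919947
n=5: y≈-3.919947, sp=2, e=sp−y≈5.919947; I≈-0.644616, D=e−e_prev≈8.288259; u=1·5.919947+1/2·(-0.644616)+0·8.288259≈5.597639; next y=-4/5·(-3.919947)+1/2·5.597639≈5.934777
n=6: y≈5.934777, sp=2, e=sp−y≈-3.934777; I≈-4.579393, D=e−e_prev≈-9.854724; u=1·(-3.934777)+1/2·(-4.579393)+0·(-9.854724)≈-6.224473; next y=-4/5·5.934777+1/2·(-6.224473)≈-7.860058
n=7: y≈-7.860058, sp=2, e=sp−y≈9.860058; I≈5.280666, D=e−e_prev≈13.794835; u=1·9.860058+1/2·5.280666+0·13.794835≈12.500391; next y=-4/5·(-7.860058)+1/2·12.500391≈12.538242
n=8: y≈12.538242, sp=2, e=sp−y≈-10.538242; I≈-5.257577, D=e−e_prev≈-20.398301; u=1·(-10.538242)+1/2·(-5.257577)+0·(-20.398301)≈-13.167030; next y=-4/5·12.538242+1/2·(-13.167030)≈-16.614109
n=9: y≈-16.614109, sp=2, e=sp−y≈18.614109; I≈13.356532, D=e−e_prev≈29.152351; u=1·18.614109+1/2·13.356532+0·29.152351≈25.292375; next y=-4/5·(-16.614109)+1/2·25.292375≈25.937475
n=10: y≈25.937475, sp=2, e=sp−y≈-23.937475; I≈-10.580942, D=e−e_prev≈-42.551584; u=1·(-23.937475)+1/2·(-10.580942)+0·(-42.551584)≈-29.227946; next y=-4/5·25.937475+1/2·(-29.227946)≈-35.363953
n=11: y≈-35.363953, sp=2, e=sp−y≈37.363953; I≈26.783010, D=e−e_prev≈61.301428; u=1·37.363953+1/2·26.783010+0·61.301428≈50.755458; next y=-4/5·(-35.363953)+1/2·50.755458≈53.668891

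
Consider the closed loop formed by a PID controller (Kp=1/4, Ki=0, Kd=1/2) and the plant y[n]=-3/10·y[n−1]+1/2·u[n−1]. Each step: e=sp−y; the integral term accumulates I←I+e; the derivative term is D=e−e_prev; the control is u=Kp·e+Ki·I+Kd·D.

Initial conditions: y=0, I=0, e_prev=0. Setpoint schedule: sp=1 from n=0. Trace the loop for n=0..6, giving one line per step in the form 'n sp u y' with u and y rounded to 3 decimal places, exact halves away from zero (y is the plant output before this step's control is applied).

0 1 0.750 0.000
1 1 -0.031 0.375
2 1 0.534 -0.128
3 1 -0.043 0.305
4 1 0.487 -0.113
5 1 -0.015 0.278
6 1 0.457 -0.091

(exact arithmetic carried between steps; '≈' marks a value shown rounded to 6 d.p. or computed from one; I and e_prev carry over from the previous line; the table rounds u and y to 3 d.p., halves away from zero)
n=0: y=0, sp=1, e=sp−y=1; I=1, D=e−e_prev=1; u=1/4·1+0·1+1/2·1=0.75; next y=-3/10·0+1/2·0.75=0.375
n=1: y=0.375, sp=1, e=sp−y=0.625; I=1.625, D=e−e_prev=-0.375; u=1/4·0.625+0·1.625+1/2·(-0.375)=-0.03125; next y=-3/10·0.375+1/2·(-0.03125)=-0.128125
n=2: y=-0.128125, sp=1, e=sp−y=1.128125; I=2.753125, D=e−e_prev=0.503125; u=1/4·1.128125+0·2.753125+1/2·0.503125≈0.533594; next y=-3/10·(-0.128125)+1/2·0.533594≈0.305234
n=3: y≈0.305234, sp=1, e=sp−y≈0.694766; I≈3.447891, D=e−e_prev≈-0.433359; u=1/4·0.694766+0·3.447891+1/2·(-0.433359)≈-0.042988; next y=-3/10·0.305234+1/2·(-0.042988)≈-0.113064
n=4: y≈-0.113064, sp=1, e=sp−y≈1.113064; I≈4.560955, D=e−e_prev≈0.418299; u=1/4·1.113064+0·4.560955+1/2·0.418299≈0.487416; next y=-3/10·(-0.113064)+1/2·0.487416≈0.277627
n=5: y≈0.277627, sp=1, e=sp−y≈0.722373; I≈5.283328, D=e−e_prev≈-0.390692; u=1/4·0.722373+0·5.283328+1/2·(-0.390692)≈-0.014753; next y=-3/10·0.277627+1/2·(-0.014753)≈-0.090664
n=6: y≈-0.090664, sp=1, e=sp−y≈1.090664; I≈6.373992, D=e−e_prev≈0.368292; u=1/4·1.090664+0·6.373992+1/2·0.368292≈0.456812; next y=-3/10·(-0.090664)+1/2·0.456812≈0.255605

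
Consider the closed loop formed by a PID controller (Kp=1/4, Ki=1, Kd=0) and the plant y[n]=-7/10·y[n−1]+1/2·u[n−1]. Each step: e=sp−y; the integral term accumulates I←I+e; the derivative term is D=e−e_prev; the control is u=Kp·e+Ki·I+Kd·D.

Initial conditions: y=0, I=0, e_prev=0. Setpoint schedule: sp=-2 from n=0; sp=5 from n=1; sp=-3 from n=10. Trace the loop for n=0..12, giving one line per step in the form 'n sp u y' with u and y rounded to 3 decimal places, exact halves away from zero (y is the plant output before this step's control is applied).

0 -2 -2.500 0.000
1 5 5.813 -1.250
2 5 5.773 3.781
3 5 11.419 0.240
4 5 9.552 5.542
5 5 14.816 0.897
6 5 11.565 6.780
7 5 16.965 1.036
8 5 12.528 7.757
9 5 18.424 0.834
10 -3 2.847 8.628
11 -3 7.775 -4.616
12 -3 -5.278 7.119

(exact arithmetic carried between steps; '≈' marks a value shown rounded to 6 d.p. or computed from one; I and e_prev carry over from the previous line; the table rounds u and y to 3 d.p., halves away from zero)
n=0: y=0, sp=-2, e=sp−y=-2; I=-2, D=e−e_prev=-2; u=1/4·(-2)+1·(-2)+0·(-2)=-2.5; next y=-7/10·0+1/2·(-2.5)=-1.25
n=1: y=-1.25, sp=5, e=sp−y=6.25; I=4.25, D=e−e_prev=8.25; u=1/4·6.25+1·4.25+0·8.25=5.8125; next y=-7/10·(-1.25)+1/2·5.8125=3.78125
n=2: y=3.78125, sp=5, e=sp−y=1.21875; I=5.46875, D=e−e_prev=-5.03125; u=1/4·1.21875+1·5.46875+0·(-5.03125)≈5.773438; next y=-7/10·3.78125+1/2·5.773438≈0.239844
n=3: y≈0.239844, sp=5, e=sp−y≈4.760156; I≈10.228906, D=e−e_prev≈3.541406; u=1/4·4.760156+1·10.228906+0·3.541406≈11.418945; next y=-7/10·0.239844+1/2·11.418945≈5.541582
n=4: y≈5.541582, sp=5, e=sp−y≈-0.541582; I≈9.687324, D=e−e_prev≈-5.301738; u=1/4·(-0.541582)+1·9.687324+0·(-5.301738)≈9.551929; next y=-7/10·5.541582+1/2·9.551929≈0.896857
n=5: y≈0.896857, sp=5, e=sp−y≈4.103143; I≈13.790467, D=e−e_prev≈4.644725; u=1/4·4.103143+1·13.790467+0·4.644725≈14.816253; next y=-7/10·0.896857+1/2·14.816253≈6.780327
n=6: y≈6.780327, sp=5, e=sp−y≈-1.780327; I≈12.010141, D=e−e_prev≈-5.883470; u=1/4·(-1.780327)+1·12.010141+0·(-5.883470)≈11.565059; next y=-7/10·6.780327+1/2·11.565059≈1.036301
n=7: y≈1.036301, sp=5, e=sp−y≈3.963699; I≈15.973840, D=e−e_prev≈5.744026; u=1/4·3.963699+1·15.973840+0·5.744026≈16.964765; next y=-7/10·1.036301+1/2·16.964765≈7.756972
n=8: y≈7.756972, sp=5, e=sp−y≈-2.756972; I≈13.216868, D=e−e_prev≈-6.720671; u=1/4·(-2.756972)+1·13.216868+0·(-6.720671)≈12.527625; next y=-7/10·7.756972+1/2·12.527625≈0.833932
n=9: y≈0.833932, sp=5, e=sp−y≈4.166068; I≈17.382936, D=e−e_prev≈6.923039; u=1/4·4.166068+1·17.382936+0·6.923039≈18.424453; next y=-7/10·0.833932+1/2·18.424453≈8.628474
n=10: y≈8.628474, sp=-3, e=sp−y≈-11.628474; I≈5.754462, D=e−e_prev≈-15.794541; u=1/4·(-11.628474)+1·5.754462+0·(-15.794541)≈2.847344; next y=-7/10·8.628474+1/2·2.847344≈-4.616260
n=11: y≈-4.616260, sp=-3, e=sp−y≈1.616260; I≈7.370722, D=e−e_prev≈13.244733; u=1/4·1.616260+1·7.370722+0·13.244733≈7.774787; next y=-7/10·(-4.616260)+1/2·7.774787≈7.118775
n=12: y≈7.118775, sp=-3, e=sp−y≈-10.118775; I≈-2.748053, D=e−e_prev≈-11.735035; u=1/4·(-10.118775)+1·(-2.748053)+0·(-11.735035)≈-5.277747; next y=-7/10·7.118775+1/2·(-5.277747)≈-7.622016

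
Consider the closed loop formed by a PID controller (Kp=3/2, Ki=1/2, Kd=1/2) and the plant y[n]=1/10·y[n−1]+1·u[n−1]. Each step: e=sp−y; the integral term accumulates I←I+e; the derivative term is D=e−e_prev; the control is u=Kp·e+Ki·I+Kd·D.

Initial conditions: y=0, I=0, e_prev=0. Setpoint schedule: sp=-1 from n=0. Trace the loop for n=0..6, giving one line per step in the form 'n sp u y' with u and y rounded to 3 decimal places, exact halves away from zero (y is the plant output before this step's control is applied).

(exact arithmetic carried between steps; '≈' marks a value shown rounded to 6 d.p. or computed from one; I and e_prev carry over from the previous line; the table rounds u and y to 3 d.p., halves away from zero)
n=0: y=0, sp=-1, e=sp−y=-1; I=-1, D=e−e_prev=-1; u=3/2·(-1)+1/2·(-1)+1/2·(-1)=-2.5; next y=1/10·0+1·(-2.5)=-2.5
n=1: y=-2.5, sp=-1, e=sp−y=1.5; I=0.5, D=e−e_prev=2.5; u=3/2·1.5+1/2·0.5+1/2·2.5=3.75; next y=1/10·(-2.5)+1·3.75=3.5
n=2: y=3.5, sp=-1, e=sp−y=-4.5; I=-4, D=e−e_prev=-6; u=3/2·(-4.5)+1/2·(-4)+1/2·(-6)=-11.75; next y=1/10·3.5+1·(-11.75)=-11.4
n=3: y=-11.4, sp=-1, e=sp−y=10.4; I=6.4, D=e−e_prev=14.9; u=3/2·10.4+1/2·6.4+1/2·14.9=26.25; next y=1/10·(-11.4)+1·26.25=25.11
n=4: y=25.11, sp=-1, e=sp−y=-26.11; I=-19.71, D=e−e_prev=-36.51; u=3/2·(-26.11)+1/2·(-19.71)+1/2·(-36.51)=-67.275; next y=1/10·25.11+1·(-67.275)=-64.764
n=5: y=-64.764, sp=-1, e=sp−y=63.764; I=44.054, D=e−e_prev=89.874; u=3/2·63.764+1/2·44.054+1/2·89.874=162.61; next y=1/10·(-64.764)+1·162.61=156.1336
n=6: y=156.1336, sp=-1, e=sp−y=-157.1336; I=-113.0796, D=e−e_prev=-220.8976; u=3/2·(-157.1336)+1/2·(-113.0796)+1/2·(-220.8976)=-402.689; next y=1/10·156.1336+1·(-402.689)=-387.07564

0 -1 -2.500 0.000
1 -1 3.750 -2.500
2 -1 -11.750 3.500
3 -1 26.250 -11.400
4 -1 -67.275 25.110
5 -1 162.610 -64.764
6 -1 -402.689 156.134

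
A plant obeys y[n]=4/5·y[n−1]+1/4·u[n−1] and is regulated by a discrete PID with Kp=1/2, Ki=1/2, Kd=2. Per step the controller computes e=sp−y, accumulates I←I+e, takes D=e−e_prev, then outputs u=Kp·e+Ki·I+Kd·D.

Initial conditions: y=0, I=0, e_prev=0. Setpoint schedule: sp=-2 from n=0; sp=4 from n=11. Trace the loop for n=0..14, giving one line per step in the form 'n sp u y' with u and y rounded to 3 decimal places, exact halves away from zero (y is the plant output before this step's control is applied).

(exact arithmetic carried between steps; '≈' marks a value shown rounded to 6 d.p. or computed from one; I and e_prev carry over from the previous line; the table rounds u and y to 3 d.p., halves away from zero)
n=0: y=0, sp=-2, e=sp−y=-2; I=-2, D=e−e_prev=-2; u=1/2·(-2)+1/2·(-2)+2·(-2)=-6; next y=4/5·0+1/4·(-6)=-1.5
n=1: y=-1.5, sp=-2, e=sp−y=-0.5; I=-2.5, D=e−e_prev=1.5; u=1/2·(-0.5)+1/2·(-2.5)+2·1.5=1.5; next y=4/5·(-1.5)+1/4·1.5=-0.825
n=2: y=-0.825, sp=-2, e=sp−y=-1.175; I=-3.675, D=e−e_prev=-0.675; u=1/2·(-1.175)+1/2·(-3.675)+2·(-0.675)=-3.775; next y=4/5·(-0.825)+1/4·(-3.775)=-1.60375
n=3: y=-1.60375, sp=-2, e=sp−y=-0.39625; I=-4.07125, D=e−e_prev=0.77875; u=1/2·(-0.39625)+1/2·(-4.07125)+2·0.77875=-0.67625; next y=4/5·(-1.60375)+1/4·(-0.67625)≈-1.452063
n=4: y≈-1.452063, sp=-2, e=sp−y≈-0.547938; I≈-4.619188, D=e−e_prev≈-0.151688; u=1/2·(-0.547938)+1/2·(-4.619188)+2·(-0.151688)≈-2.886938; next y=4/5·(-1.452063)+1/4·(-2.886938)≈-1.883384
n=5: y≈-1.883384, sp=-2, e=sp−y≈-0.116616; I≈-4.735803, D=e−e_prev≈0.431322; u=1/2·(-0.116616)+1/2·(-4.735803)+2·0.431322≈-1.563566; next y=4/5·(-1.883384)+1/4·(-1.563566)≈-1.897599
n=6: y≈-1.897599, sp=-2, e=sp−y≈-0.102401; I≈-4.838204, D=e−e_prev≈0.014215; u=1/2·(-0.102401)+1/2·(-4.838204)+2·0.014215≈-2.441874; next y=4/5·(-1.897599)+1/4·(-2.441874)≈-2.128548
n=7: y≈-2.128548, sp=-2, e=sp−y≈0.128548; I≈-4.709657, D=e−e_prev≈0.230949; u=1/2·0.128548+1/2·(-4.709657)+2·0.230949≈-1.828657; next y=4/5·(-2.128548)+1/4·(-1.828657)≈-2.160002
n=8: y≈-2.160002, sp=-2, e=sp−y≈0.160002; I≈-4.549654, D=e−e_prev≈0.031455; u=1/2·0.160002+1/2·(-4.549654)+2·0.031455≈-2.131916; next y=4/5·(-2.160002)+1/4·(-2.131916)≈-2.260981
n=9: y≈-2.260981, sp=-2, e=sp−y≈0.260981; I≈-4.288673, D=e−e_prev≈0.100979; u=1/2·0.260981+1/2·(-4.288673)+2·0.100979≈-1.811889; next y=4/5·(-2.260981)+1/4·(-1.811889)≈-2.261757
n=10: y≈-2.261757, sp=-2, e=sp−y≈0.261757; I≈-4.026916, D=e−e_prev≈0.000776; u=1/2·0.261757+1/2·(-4.026916)+2·0.000776≈-1.881028; next y=4/5·(-2.261757)+1/4·(-1.881028)≈-2.279663
n=11: y≈-2.279663, sp=4, e=sp−y≈6.279663; I≈2.252746, D=e−e_prev≈6.017905; u=1/2·6.279663+1/2·2.252746+2·6.017905≈16.302015; next y=4/5·(-2.279663)+1/4·16.302015≈2.251774
n=12: y≈2.251774, sp=4, e=sp−y≈1.748226; I≈4.000972, D=e−e_prev≈-4.531436; u=1/2·1.748226+1/2·4.000972+2·(-4.531436)≈-6.188273; next y=4/5·2.251774+1/4·(-6.188273)≈0.254351
n=13: y≈0.254351, sp=4, e=sp−y≈3.745649; I≈7.746622, D=e−e_prev≈1.997423; u=1/2·3.745649+1/2·7.746622+2·1.997423≈9.740982; next y=4/5·0.254351+1/4·9.740982≈2.638726
n=14: y≈2.638726, sp=4, e=sp−y≈1.361274; I≈9.107896, D=e−e_prev≈-2.384375; u=1/2·1.361274+1/2·9.107896+2·(-2.384375)≈0.465834; next y=4/5·2.638726+1/4·0.465834≈2.227439

0 -2 -6.000 0.000
1 -2 1.500 -1.500
2 -2 -3.775 -0.825
3 -2 -0.676 -1.604
4 -2 -2.887 -1.452
5 -2 -1.564 -1.883
6 -2 -2.442 -1.898
7 -2 -1.829 -2.129
8 -2 -2.132 -2.160
9 -2 -1.812 -2.261
10 -2 -1.881 -2.262
11 4 16.302 -2.280
12 4 -6.188 2.252
13 4 9.741 0.254
14 4 0.466 2.639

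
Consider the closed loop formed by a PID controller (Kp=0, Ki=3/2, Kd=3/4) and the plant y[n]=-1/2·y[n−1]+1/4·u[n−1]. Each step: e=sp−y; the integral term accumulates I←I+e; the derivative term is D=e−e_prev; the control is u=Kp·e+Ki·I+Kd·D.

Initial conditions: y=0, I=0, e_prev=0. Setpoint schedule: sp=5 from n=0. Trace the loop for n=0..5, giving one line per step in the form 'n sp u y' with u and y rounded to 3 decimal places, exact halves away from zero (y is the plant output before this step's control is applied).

(exact arithmetic carried between steps; '≈' marks a value shown rounded to 6 d.p. or computed from one; I and e_prev carry over from the previous line; the table rounds u and y to 3 d.p., halves away from zero)
n=0: y=0, sp=5, e=sp−y=5; I=5, D=e−e_prev=5; u=0·5+3/2·5+3/4·5=11.25; next y=-1/2·0+1/4·11.25=2.8125
n=1: y=2.8125, sp=5, e=sp−y=2.1875; I=7.1875, D=e−e_prev=-2.8125; u=0·2.1875+3/2·7.1875+3/4·(-2.8125)=8.671875; next y=-1/2·2.8125+1/4·8.671875≈0.761719
n=2: y≈0.761719, sp=5, e=sp−y≈4.238281; I≈11.425781, D=e−e_prev≈2.050781; u=0·4.238281+3/2·11.425781+3/4·2.050781≈18.676758; next y=-1/2·0.761719+1/4·18.676758≈4.288330
n=3: y≈4.288330, sp=5, e=sp−y≈0.711670; I≈12.137451, D=e−e_prev≈-3.526611; u=0·0.711670+3/2·12.137451+3/4·(-3.526611)≈15.561218; next y=-1/2·4.288330+1/4·15.561218≈1.746140
n=4: y≈1.746140, sp=5, e=sp−y≈3.253860; I≈15.391312, D=e−e_prev≈2.542191; u=0·3.253860+3/2·15.391312+3/4·2.542191≈24.993610; next y=-1/2·1.746140+1/4·24.993610≈5.375333
n=5: y≈5.375333, sp=5, e=sp−y≈-0.375333; I≈15.015979, D=e−e_prev≈-3.629193; u=0·(-0.375333)+3/2·15.015979+3/4·(-3.629193)≈19.802073; next y=-1/2·5.375333+1/4·19.802073≈2.262852

0 5 11.250 0.000
1 5 8.672 2.813
2 5 18.677 0.762
3 5 15.561 4.288
4 5 24.994 1.746
5 5 19.802 5.375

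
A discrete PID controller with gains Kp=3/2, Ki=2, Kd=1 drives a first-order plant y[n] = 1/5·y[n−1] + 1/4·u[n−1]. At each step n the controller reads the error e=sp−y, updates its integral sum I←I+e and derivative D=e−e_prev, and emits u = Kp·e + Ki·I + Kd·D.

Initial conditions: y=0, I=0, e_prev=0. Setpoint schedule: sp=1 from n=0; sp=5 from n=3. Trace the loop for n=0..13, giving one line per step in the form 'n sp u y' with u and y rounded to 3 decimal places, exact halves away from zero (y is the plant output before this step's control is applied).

0 1 4.500 0.000
1 1 0.438 1.125
2 1 4.870 0.334
3 5 19.136 1.284
4 5 6.613 5.041
5 5 20.995 2.661
6 5 9.255 5.781
7 5 21.212 3.470
8 5 10.589 5.997
9 5 20.799 3.847
10 5 11.404 5.969
11 5 20.247 4.045
12 5 12.017 5.871
13 5 19.717 4.178

(exact arithmetic carried between steps; '≈' marks a value shown rounded to 6 d.p. or computed from one; I and e_prev carry over from the previous line; the table rounds u and y to 3 d.p., halves away from zero)
n=0: y=0, sp=1, e=sp−y=1; I=1, D=e−e_prev=1; u=3/2·1+2·1+1·1=4.5; next y=1/5·0+1/4·4.5=1.125
n=1: y=1.125, sp=1, e=sp−y=-0.125; I=0.875, D=e−e_prev=-1.125; u=3/2·(-0.125)+2·0.875+1·(-1.125)=0.4375; next y=1/5·1.125+1/4·0.4375=0.334375
n=2: y=0.334375, sp=1, e=sp−y=0.665625; I=1.540625, D=e−e_prev=0.790625; u=3/2·0.665625+2·1.540625+1·0.790625≈4.870313; next y=1/5·0.334375+1/4·4.870313≈1.284453
n=3: y≈1.284453, sp=5, e=sp−y≈3.715547; I≈5.256172, D=e−e_prev≈3.049922; u=3/2·3.715547+2·5.256172+1·3.049922≈19.135586; next y=1/5·1.284453+1/4·19.135586≈5.040787
n=4: y≈5.040787, sp=5, e=sp−y≈-0.040787; I≈5.215385, D=e−e_prev≈-3.756334; u=3/2·(-0.040787)+2·5.215385+1·(-3.756334)≈6.613255; next y=1/5·5.040787+1/4·6.613255≈2.661471
n=5: y≈2.661471, sp=5, e=sp−y≈2.338529; I≈7.553914, D=e−e_prev≈2.379316; u=3/2·2.338529+2·7.553914+1·2.379316≈20.994936; next y=1/5·2.661471+1/4·20.994936≈5.781028
n=6: y≈5.781028, sp=5, e=sp−y≈-0.781028; I≈6.772885, D=e−e_prev≈-3.119557; u=3/2·(-0.781028)+2·6.772885+1·(-3.119557)≈9.254671; next y=1/5·5.781028+1/4·9.254671≈3.469873
n=7: y≈3.469873, sp=5, e=sp−y≈1.530127; I≈8.303012, D=e−e_prev≈2.311155; u=3/2·1.530127+2·8.303012+1·2.311155≈21.212369; next y=1/5·3.469873+1/4·21.212369≈5.997067
n=8: y≈5.997067, sp=5, e=sp−y≈-0.997067; I≈7.305945, D=e−e_prev≈-2.527193; u=3/2·(-0.997067)+2·7.305945+1·(-2.527193)≈10.589096; next y=1/5·5.997067+1/4·10.589096≈3.846687
n=9: y≈3.846687, sp=5, e=sp−y≈1.153313; I≈8.459258, D=e−e_prev≈2.150379; u=3/2·1.153313+2·8.459258+1·2.150379≈20.798863; next y=1/5·3.846687+1/4·20.798863≈5.969053
n=10: y≈5.969053, sp=5, e=sp−y≈-0.969053; I≈7.490204, D=e−e_prev≈-2.122366; u=3/2·(-0.969053)+2·7.490204+1·(-2.122366)≈11.404463; next y=1/5·5.969053+1/4·11.404463≈4.044926
n=11: y≈4.044926, sp=5, e=sp−y≈0.955074; I≈8.445278, D=e−e_prev≈1.924127; u=3/2·0.955074+2·8.445278+1·1.924127≈20.247293; next y=1/5·4.044926+1/4·20.247293≈5.870809
n=12: y≈5.870809, sp=5, e=sp−y≈-0.870809; I≈7.574469, D=e−e_prev≈-1.825882; u=3/2·(-0.870809)+2·7.574469+1·(-1.825882)≈12.016843; next y=1/5·5.870809+1/4·12.016843≈4.178373
n=13: y≈4.178373, sp=5, e=sp−y≈0.821627; I≈8.396097, D=e−e_prev≈1.692436; u=3/2·0.821627+2·8.396097+1·1.692436≈19.717071; next y=1/5·4.178373+1/4·19.717071≈5.764942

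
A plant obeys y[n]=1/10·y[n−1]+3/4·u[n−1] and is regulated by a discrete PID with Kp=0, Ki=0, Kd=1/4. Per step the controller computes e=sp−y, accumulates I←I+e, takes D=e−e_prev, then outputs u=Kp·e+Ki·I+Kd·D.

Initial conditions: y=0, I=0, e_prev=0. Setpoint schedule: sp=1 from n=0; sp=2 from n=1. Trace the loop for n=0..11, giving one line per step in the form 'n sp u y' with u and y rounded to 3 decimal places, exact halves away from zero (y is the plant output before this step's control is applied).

0 1 0.250 0.000
1 2 0.203 0.188
2 2 0.004 0.171
3 2 0.038 0.020
4 2 -0.003 0.030
5 2 0.007 0.001
6 2 -0.001 0.006
7 2 0.001 0.000
8 2 0.000 0.001
9 2 0.000 0.000
10 2 0.000 0.000
11 2 0.000 0.000

(exact arithmetic carried between steps; '≈' marks a value shown rounded to 6 d.p. or computed from one; I and e_prev carry over from the previous line; the table rounds u and y to 3 d.p., halves away from zero)
n=0: y=0, sp=1, e=sp−y=1; I=1, D=e−e_prev=1; u=0·1+0·1+1/4·1=0.25; next y=1/10·0+3/4·0.25=0.1875
n=1: y=0.1875, sp=2, e=sp−y=1.8125; I=2.8125, D=e−e_prev=0.8125; u=0·1.8125+0·2.8125+1/4·0.8125=0.203125; next y=1/10·0.1875+3/4·0.203125≈0.171094
n=2: y≈0.171094, sp=2, e=sp−y≈1.828906; I≈4.641406, D=e−e_prev≈0.016406; u=0·1.828906+0·4.641406+1/4·0.016406≈0.004102; next y=1/10·0.171094+3/4·0.004102≈0.020186
n=3: y≈0.020186, sp=2, e=sp−y≈1.979814; I≈6.621221, D=e−e_prev≈0.150908; u=0·1.979814+0·6.621221+1/4·0.150908≈0.037727; next y=1/10·0.020186+3/4·0.037727≈0.030314
n=4: y≈0.030314, sp=2, e=sp−y≈1.969686; I≈8.590907, D=e−e_prev≈-0.010128; u=0·1.969686+0·8.590907+1/4·(-0.010128)≈-0.002532; next y=1/10·0.030314+3/4·(-0.002532)≈0.001132
n=5: y≈0.001132, sp=2, e=sp−y≈1.998868; I≈10.589775, D=e−e_prev≈0.029182; u=0·1.998868+0·10.589775+1/4·0.029182≈0.007295; next y=1/10·0.001132+3/4·0.007295≈0.005585
n=6: y≈0.005585, sp=2, e=sp−y≈1.994415; I≈12.584190, D=e−e_prev≈-0.004452; u=0·1.994415+0·12.584190+1/4·(-0.004452)≈-0.001113; next y=1/10·0.005585+3/4·(-0.001113)≈-0.000276
n=7: y≈-0.000276, sp=2, e=sp−y≈2.000276; I≈14.584466, D=e−e_prev≈0.005861; u=0·2.000276+0·14.584466+1/4·0.005861≈0.001465; next y=1/10·(-0.000276)+3/4·0.001465≈0.001071
n=8: y≈0.001071, sp=2, e=sp−y≈1.998929; I≈16.583395, D=e−e_prev≈-0.001348; u=0·1.998929+0·16.583395+1/4·(-0.001348)≈-0.000337; next y=1/10·0.001071+3/4·(-0.000337)≈-0.000146
n=9: y≈-0.000146, sp=2, e=sp−y≈2.000146; I≈18.583540, D=e−e_prev≈0.001217; u=0·2.000146+0·18.583540+1/4·0.001217≈0.000304; next y=1/10·(-0.000146)+3/4·0.000304≈0.000214
n=10: y≈0.000214, sp=2, e=sp−y≈1.999786; I≈20.583327, D=e−e_prev≈-0.000359; u=0·1.999786+0·20.583327+1/4·(-0.000359)≈-0.000090; next y=1/10·0.000214+3/4·(-0.000090)≈-0.000046
n=11: y≈-0.000046, sp=2, e=sp−y≈2.000046; I≈22.583373, D=e−e_prev≈0.000260; u=0·2.000046+0·22.583373+1/4·0.000260≈0.000065; next y=1/10·(-0.000046)+3/4·0.000065≈0.000044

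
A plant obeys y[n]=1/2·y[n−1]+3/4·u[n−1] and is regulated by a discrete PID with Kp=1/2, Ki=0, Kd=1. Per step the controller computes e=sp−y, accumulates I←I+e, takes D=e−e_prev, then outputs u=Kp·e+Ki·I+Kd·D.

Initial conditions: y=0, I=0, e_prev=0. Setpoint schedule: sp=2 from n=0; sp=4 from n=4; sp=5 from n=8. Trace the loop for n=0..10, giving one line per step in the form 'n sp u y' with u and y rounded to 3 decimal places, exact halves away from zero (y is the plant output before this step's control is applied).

0 2 3.000 0.000
1 2 -2.375 2.250
2 2 4.234 -0.656
3 2 -3.928 2.848
4 4 9.131 -1.522
5 4 -8.652 6.087
6 4 13.256 -3.446
7 4 -13.774 8.219
8 5 21.051 -6.221
9 5 -22.737 12.677
10 5 31.249 -10.714

(exact arithmetic carried between steps; '≈' marks a value shown rounded to 6 d.p. or computed from one; I and e_prev carry over from the previous line; the table rounds u and y to 3 d.p., halves away from zero)
n=0: y=0, sp=2, e=sp−y=2; I=2, D=e−e_prev=2; u=1/2·2+0·2+1·2=3; next y=1/2·0+3/4·3=2.25
n=1: y=2.25, sp=2, e=sp−y=-0.25; I=1.75, D=e−e_prev=-2.25; u=1/2·(-0.25)+0·1.75+1·(-2.25)=-2.375; next y=1/2·2.25+3/4·(-2.375)=-0.65625
n=2: y=-0.65625, sp=2, e=sp−y=2.65625; I=4.40625, D=e−e_prev=2.90625; u=1/2·2.65625+0·4.40625+1·2.90625=4.234375; next y=1/2·(-0.65625)+3/4·4.234375≈2.847656
n=3: y≈2.847656, sp=2, e=sp−y≈-0.847656; I≈3.558594, D=e−e_prev≈-3.503906; u=1/2·(-0.847656)+0·3.558594+1·(-3.503906)≈-3.927734; next y=1/2·2.847656+3/4·(-3.927734)≈-1.521973
n=4: y≈-1.521973, sp=4, e=sp−y≈5.521973; I≈9.080566, D=e−e_prev≈6.369629; u=1/2·5.521973+0·9.080566+1·6.369629≈9.130615; next y=1/2·(-1.521973)+3/4·9.130615≈6.086975
n=5: y≈6.086975, sp=4, e=sp−y≈-2.086975; I≈6.993591, D=e−e_prev≈-7.608948; u=1/2·(-2.086975)+0·6.993591+1·(-7.608948)≈-8.652435; next y=1/2·6.086975+3/4·(-8.652435)≈-3.445839
n=6: y≈-3.445839, sp=4, e=sp−y≈7.445839; I≈14.439430, D=e−e_prev≈9.532814; u=1/2·7.445839+0·14.439430+1·9.532814≈13.255733; next y=1/2·(-3.445839)+3/4·13.255733≈8.218881
n=7: y≈8.218881, sp=4, e=sp−y≈-4.218881; I≈10.220550, D=e−e_prev≈-11.664720; u=1/2·(-4.218881)+0·10.220550+1·(-11.664720)≈-13.774160; next y=1/2·8.218881+3/4·(-13.774160)≈-6.221180
n=8: y≈-6.221180, sp=5, e=sp−y≈11.221180; I≈21.441729, D=e−e_prev≈15.440060; u=1/2·11.221180+0·21.441729+1·15.440060≈21.050650; next y=1/2·(-6.221180)+3/4·21.050650≈12.677398
n=9: y≈12.677398, sp=5, e=sp−y≈-7.677398; I≈13.764331, D=e−e_prev≈-18.898577; u=1/2·(-7.677398)+0·13.764331+1·(-18.898577)≈-22.737276; next y=1/2·12.677398+3/4·(-22.737276)≈-10.714258
n=10: y≈-10.714258, sp=5, e=sp−y≈15.714258; I≈29.478590, D=e−e_prev≈23.391656; u=1/2·15.714258+0·29.478590+1·23.391656≈31.248785; next y=1/2·(-10.714258)+3/4·31.248785≈18.079460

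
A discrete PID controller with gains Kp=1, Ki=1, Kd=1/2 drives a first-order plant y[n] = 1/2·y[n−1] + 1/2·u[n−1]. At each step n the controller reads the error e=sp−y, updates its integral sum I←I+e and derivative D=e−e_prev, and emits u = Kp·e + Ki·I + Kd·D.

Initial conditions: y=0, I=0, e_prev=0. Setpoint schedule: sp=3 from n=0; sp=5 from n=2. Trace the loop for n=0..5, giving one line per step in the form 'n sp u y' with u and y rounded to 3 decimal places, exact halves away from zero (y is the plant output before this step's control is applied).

(exact arithmetic carried between steps; '≈' marks a value shown rounded to 6 d.p. or computed from one; I and e_prev carry over from the previous line; the table rounds u and y to 3 d.p., halves away from zero)
n=0: y=0, sp=3, e=sp−y=3; I=3, D=e−e_prev=3; u=1·3+1·3+1/2·3=7.5; next y=1/2·0+1/2·7.5=3.75
n=1: y=3.75, sp=3, e=sp−y=-0.75; I=2.25, D=e−e_prev=-3.75; u=1·(-0.75)+1·2.25+1/2·(-3.75)=-0.375; next y=1/2·3.75+1/2·(-0.375)=1.6875
n=2: y=1.6875, sp=5, e=sp−y=3.3125; I=5.5625, D=e−e_prev=4.0625; u=1·3.3125+1·5.5625+1/2·4.0625=10.90625; next y=1/2·1.6875+1/2·10.90625=6.296875
n=3: y=6.296875, sp=5, e=sp−y=-1.296875; I=4.265625, D=e−e_prev=-4.609375; u=1·(-1.296875)+1·4.265625+1/2·(-4.609375)≈0.664063; next y=1/2·6.296875+1/2·0.664063≈3.480469
n=4: y≈3.480469, sp=5, e=sp−y≈1.519531; I≈5.785156, D=e−e_prev≈2.816406; u=1·1.519531+1·5.785156+1/2·2.816406≈8.712891; next y=1/2·3.480469+1/2·8.712891≈6.096680
n=5: y≈6.096680, sp=5, e=sp−y≈-1.096680; I≈4.688477, D=e−e_prev≈-2.616211; u=1·(-1.096680)+1·4.688477+1/2·(-2.616211)≈2.283691; next y=1/2·6.096680+1/2·2.283691≈4.190186

0 3 7.500 0.000
1 3 -0.375 3.750
2 5 10.906 1.688
3 5 0.664 6.297
4 5 8.713 3.480
5 5 2.284 6.097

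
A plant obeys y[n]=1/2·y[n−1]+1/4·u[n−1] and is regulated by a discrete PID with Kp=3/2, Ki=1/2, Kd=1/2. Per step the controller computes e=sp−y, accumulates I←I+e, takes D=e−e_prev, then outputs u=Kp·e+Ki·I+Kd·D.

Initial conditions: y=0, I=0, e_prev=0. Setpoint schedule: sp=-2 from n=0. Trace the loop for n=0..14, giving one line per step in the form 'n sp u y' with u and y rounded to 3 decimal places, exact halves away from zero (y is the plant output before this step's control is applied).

0 -2 -5.000 0.000
1 -2 -1.875 -1.250
2 -2 -3.266 -1.094
3 -2 -2.967 -1.363
4 -2 -3.270 -1.423
5 -2 -3.324 -1.529
6 -2 -3.446 -1.595
7 -2 -3.522 -1.659
8 -2 -3.597 -1.710
9 -2 -3.657 -1.754
10 -2 -3.709 -1.791
11 -2 -3.753 -1.823
12 -2 -3.790 -1.850
13 -2 -3.822 -1.873
14 -2 -3.849 -1.892

(exact arithmetic carried between steps; '≈' marks a value shown rounded to 6 d.p. or computed from one; I and e_prev carry over from the previous line; the table rounds u and y to 3 d.p., halves away from zero)
n=0: y=0, sp=-2, e=sp−y=-2; I=-2, D=e−e_prev=-2; u=3/2·(-2)+1/2·(-2)+1/2·(-2)=-5; next y=1/2·0+1/4·(-5)=-1.25
n=1: y=-1.25, sp=-2, e=sp−y=-0.75; I=-2.75, D=e−e_prev=1.25; u=3/2·(-0.75)+1/2·(-2.75)+1/2·1.25=-1.875; next y=1/2·(-1.25)+1/4·(-1.875)=-1.09375
n=2: y=-1.09375, sp=-2, e=sp−y=-0.90625; I=-3.65625, D=e−e_prev=-0.15625; u=3/2·(-0.90625)+1/2·(-3.65625)+1/2·(-0.15625)=-3.265625; next y=1/2·(-1.09375)+1/4·(-3.265625)≈-1.363281
n=3: y≈-1.363281, sp=-2, e=sp−y≈-0.636719; I≈-4.292969, D=e−e_prev≈0.269531; u=3/2·(-0.636719)+1/2·(-4.292969)+1/2·0.269531≈-2.966797; next y=1/2·(-1.363281)+1/4·(-2.966797)≈-1.423340
n=4: y≈-1.423340, sp=-2, e=sp−y≈-0.576660; I≈-4.869629, D=e−e_prev≈0.060059; u=3/2·(-0.576660)+1/2·(-4.869629)+1/2·0.060059≈-3.269775; next y=1/2·(-1.423340)+1/4·(-3.269775)≈-1.529114
n=5: y≈-1.529114, sp=-2, e=sp−y≈-0.470886; I≈-5.340515, D=e−e_prev≈0.105774; u=3/2·(-0.470886)+1/2·(-5.340515)+1/2·0.105774≈-3.323700; next y=1/2·(-1.529114)+1/4·(-3.323700)≈-1.595482
n=6: y≈-1.595482, sp=-2, e=sp−y≈-0.404518; I≈-5.745033, D=e−e_prev≈0.066368; u=3/2·(-0.404518)+1/2·(-5.745033)+1/2·0.066368≈-3.446110; next y=1/2·(-1.595482)+1/4·(-3.446110)≈-1.659268
n=7: y≈-1.659268, sp=-2, e=sp−y≈-0.340732; I≈-6.085765, D=e−e_prev≈0.063787; u=3/2·(-0.340732)+1/2·(-6.085765)+1/2·0.063787≈-3.522087; next y=1/2·(-1.659268)+1/4·(-3.522087)≈-1.710156
n=8: y≈-1.710156, sp=-2, e=sp−y≈-0.289844; I≈-6.375609, D=e−e_prev≈0.050887; u=3/2·(-0.289844)+1/2·(-6.375609)+1/2·0.050887≈-3.597127; next y=1/2·(-1.710156)+1/4·(-3.597127)≈-1.754360
n=9: y≈-1.754360, sp=-2, e=sp−y≈-0.245640; I≈-6.621249, D=e−e_prev≈0.044204; u=3/2·(-0.245640)+1/2·(-6.621249)+1/2·0.044204≈-3.656983; next y=1/2·(-1.754360)+1/4·(-3.656983)≈-1.791426
n=10: y≈-1.791426, sp=-2, e=sp−y≈-0.208574; I≈-6.829824, D=e−e_prev≈0.037066; u=3/2·(-0.208574)+1/2·(-6.829824)+1/2·0.037066≈-3.709240; next y=1/2·(-1.791426)+1/4·(-3.709240)≈-1.823023
n=11: y≈-1.823023, sp=-2, e=sp−y≈-0.176977; I≈-7.006801, D=e−e_prev≈0.031597; u=3/2·(-0.176977)+1/2·(-7.006801)+1/2·0.031597≈-3.753067; next y=1/2·(-1.823023)+1/4·(-3.753067)≈-1.849778
n=12: y≈-1.849778, sp=-2, e=sp−y≈-0.150222; I≈-7.157022, D=e−e_prev≈0.026755; u=3/2·(-0.150222)+1/2·(-7.157022)+1/2·0.026755≈-3.790466; next y=1/2·(-1.849778)+1/4·(-3.790466)≈-1.872506
n=13: y≈-1.872506, sp=-2, e=sp−y≈-0.127494; I≈-7.284517, D=e−e_prev≈0.022727; u=3/2·(-0.127494)+1/2·(-7.284517)+1/2·0.022727≈-3.822136; next y=1/2·(-1.872506)+1/4·(-3.822136)≈-1.891787
n=14: y≈-1.891787, sp=-2, e=sp−y≈-0.108213; I≈-7.392730, D=e−e_prev≈0.019281; u=3/2·(-0.108213)+1/2·(-7.392730)+1/2·0.019281≈-3.849044; next y=1/2·(-1.891787)+1/4·(-3.849044)≈-1.908154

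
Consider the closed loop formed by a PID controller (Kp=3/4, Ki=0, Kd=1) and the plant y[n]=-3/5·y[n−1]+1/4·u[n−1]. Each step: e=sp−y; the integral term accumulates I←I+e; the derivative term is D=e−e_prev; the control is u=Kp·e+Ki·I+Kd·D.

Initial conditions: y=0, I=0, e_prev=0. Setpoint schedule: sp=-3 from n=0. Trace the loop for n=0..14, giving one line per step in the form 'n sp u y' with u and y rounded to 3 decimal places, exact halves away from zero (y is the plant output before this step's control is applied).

0 -3 -5.250 0.000
1 -3 0.047 -1.313
2 -3 -4.961 0.799
3 -3 1.559 -1.720
4 -3 -6.458 1.422
5 -3 3.490 -2.467
6 -3 -8.835 2.353
7 -3 6.438 -3.620
8 -3 -12.489 3.782
9 -3 10.967 -5.391
10 -3 -18.100 5.976
11 -3 17.920 -8.111
12 -3 -26.717 9.347
13 -3 28.599 -12.287
14 -3 -39.951 14.522

(exact arithmetic carried between steps; '≈' marks a value shown rounded to 6 d.p. or computed from one; I and e_prev carry over from the previous line; the table rounds u and y to 3 d.p., halves away from zero)
n=0: y=0, sp=-3, e=sp−y=-3; I=-3, D=e−e_prev=-3; u=3/4·(-3)+0·(-3)+1·(-3)=-5.25; next y=-3/5·0+1/4·(-5.25)=-1.3125
n=1: y=-1.3125, sp=-3, e=sp−y=-1.6875; I=-4.6875, D=e−e_prev=1.3125; u=3/4·(-1.6875)+0·(-4.6875)+1·1.3125=0.046875; next y=-3/5·(-1.3125)+1/4·0.046875≈0.799219
n=2: y≈0.799219, sp=-3, e=sp−y≈-3.799219; I≈-8.486719, D=e−e_prev≈-2.111719; u=3/4·(-3.799219)+0·(-8.486719)+1·(-2.111719)≈-4.961133; next y=-3/5·0.799219+1/4·(-4.961133)≈-1.719814
n=3: y≈-1.719814, sp=-3, e=sp−y≈-1.280186; I≈-9.766904, D=e−e_prev≈2.519033; u=3/4·(-1.280186)+0·(-9.766904)+1·2.519033≈1.558894; next y=-3/5·(-1.719814)+1/4·1.558894≈1.421612
n=4: y≈1.421612, sp=-3, e=sp−y≈-4.421612; I≈-14.188516, D=e−e_prev≈-3.141427; u=3/4·(-4.421612)+0·(-14.188516)+1·(-3.141427)≈-6.457636; next y=-3/5·1.421612+1/4·(-6.457636)≈-2.467376
n=5: y≈-2.467376, sp=-3, e=sp−y≈-0.532624; I≈-14.721140, D=e−e_prev≈3.888988; u=3/4·(-0.532624)+0·(-14.721140)+1·3.888988≈3.489521; next y=-3/5·(-2.467376)+1/4·3.489521≈2.352806
n=6: y≈2.352806, sp=-3, e=sp−y≈-5.352806; I≈-20.073946, D=e−e_prev≈-4.820182; u=3/4·(-5.352806)+0·(-20.073946)+1·(-4.820182)≈-8.834787; next y=-3/5·2.352806+1/4·(-8.834787)≈-3.620380
n=7: y≈-3.620380, sp=-3, e=sp−y≈0.620380; I≈-19.453566, D=e−e_prev≈5.973186; u=3/4·0.620380+0·(-19.453566)+1·5.973186≈6.438471; next y=-3/5·(-3.620380)+1/4·6.438471≈3.781846
n=8: y≈3.781846, sp=-3, e=sp−y≈-6.781846; I≈-26.235412, D=e−e_prev≈-7.402226; u=3/4·(-6.781846)+0·(-26.235412)+1·(-7.402226)≈-12.488611; next y=-3/5·3.781846+1/4·(-12.488611)≈-5.391260
n=9: y≈-5.391260, sp=-3, e=sp−y≈2.391260; I≈-23.844152, D=e−e_prev≈9.173106; u=3/4·2.391260+0·(-23.844152)+1·9.173106≈10.966551; next y=-3/5·(-5.391260)+1/4·10.966551≈5.976394
n=10: y≈5.976394, sp=-3, e=sp−y≈-8.976394; I≈-32.820546, D=e−e_prev≈-11.367654; u=3/4·(-8.976394)+0·(-32.820546)+1·(-11.367654)≈-18.099950; next y=-3/5·5.976394+1/4·(-18.099950)≈-8.110824
n=11: y≈-8.110824, sp=-3, e=sp−y≈5.110824; I≈-27.709722, D=e−e_prev≈14.087218; u=3/4·5.110824+0·(-27.709722)+1·14.087218≈17.920336; next y=-3/5·(-8.110824)+1/4·17.920336≈9.346578
n=12: y≈9.346578, sp=-3, e=sp−y≈-12.346578; I≈-40.056300, D=e−e_prev≈-17.457402; u=3/4·(-12.346578)+0·(-40.056300)+1·(-17.457402)≈-26.717335; next y=-3/5·9.346578+1/4·(-26.717335)≈-12.287281
n=13: y≈-12.287281, sp=-3, e=sp−y≈9.287281; I≈-30.769019, D=e−e_prev≈21.633859; u=3/4·9.287281+0·(-30.769019)+1·21.633859≈28.599319; next y=-3/5·(-12.287281)+1/4·28.599319≈14.522198
n=14: y≈14.522198, sp=-3, e=sp−y≈-17.522198; I≈-48.291218, D=e−e_prev≈-26.809479; u=3/4·(-17.522198)+0·(-48.291218)+1·(-26.809479)≈-39.951128; next y=-3/5·14.522198+1/4·(-39.951128)≈-18.701101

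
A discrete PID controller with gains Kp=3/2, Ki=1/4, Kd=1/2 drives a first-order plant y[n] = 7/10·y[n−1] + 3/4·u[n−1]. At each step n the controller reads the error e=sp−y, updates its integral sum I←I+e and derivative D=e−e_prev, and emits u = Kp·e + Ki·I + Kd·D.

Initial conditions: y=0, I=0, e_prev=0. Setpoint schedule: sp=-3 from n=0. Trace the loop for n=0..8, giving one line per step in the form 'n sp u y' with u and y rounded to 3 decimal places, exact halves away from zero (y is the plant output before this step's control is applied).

(exact arithmetic carried between steps; '≈' marks a value shown rounded to 6 d.p. or computed from one; I and e_prev carry over from the previous line; the table rounds u and y to 3 d.p., halves away from zero)
n=0: y=0, sp=-3, e=sp−y=-3; I=-3, D=e−e_prev=-3; u=3/2·(-3)+1/4·(-3)+1/2·(-3)=-6.75; next y=7/10·0+3/4·(-6.75)=-5.0625
n=1: y=-5.0625, sp=-3, e=sp−y=2.0625; I=-0.9375, D=e−e_prev=5.0625; u=3/2·2.0625+1/4·(-0.9375)+1/2·5.0625=5.390625; next y=7/10·(-5.0625)+3/4·5.390625≈0.499219
n=2: y≈0.499219, sp=-3, e=sp−y≈-3.499219; I≈-4.436719, D=e−e_prev≈-5.561719; u=3/2·(-3.499219)+1/4·(-4.436719)+1/2·(-5.561719)≈-9.138867; next y=7/10·0.499219+3/4·(-9.138867)≈-6.504697
n=3: y≈-6.504697, sp=-3, e=sp−y≈3.504697; I≈-0.932021, D=e−e_prev≈7.003916; u=3/2·3.504697+1/4·(-0.932021)+1/2·7.003916≈8.525999; next y=7/10·(-6.504697)+3/4·8.525999≈1.841211
n=4: y≈1.841211, sp=-3, e=sp−y≈-4.841211; I≈-5.773232, D=e−e_prev≈-8.345908; u=3/2·(-4.841211)+1/4·(-5.773232)+1/2·(-8.345908)≈-12.878078; next y=7/10·1.841211+3/4·(-12.878078)≈-8.369711
n=5: y≈-8.369711, sp=-3, e=sp−y≈5.369711; I≈-0.403521, D=e−e_prev≈10.210922; u=3/2·5.369711+1/4·(-0.403521)+1/2·10.210922≈13.059147; next y=7/10·(-8.369711)+3/4·13.059147≈3.935563
n=6: y≈3.935563, sp=-3, e=sp−y≈-6.935563; I≈-7.339084, D=e−e_prev≈-12.305274; u=3/2·(-6.935563)+1/4·(-7.339084)+1/2·(-12.305274)≈-18.390752; next y=7/10·3.935563+3/4·(-18.390752)≈-11.038170
n=7: y≈-11.038170, sp=-3, e=sp−y≈8.038170; I≈0.699086, D=e−e_prev≈14.973733; u=3/2·8.038170+1/4·0.699086+1/2·14.973733≈19.718893; next y=7/10·(-11.038170)+3/4·19.718893≈7.062451
n=8: y≈7.062451, sp=-3, e=sp−y≈-10.062451; I≈-9.363365, D=e−e_prev≈-18.100621; u=3/2·(-10.062451)+1/4·(-9.363365)+1/2·(-18.100621)≈-26.484828; next y=7/10·7.062451+3/4·(-26.484828)≈-14.919905

0 -3 -6.750 0.000
1 -3 5.391 -5.063
2 -3 -9.139 0.499
3 -3 8.526 -6.505
4 -3 -12.878 1.841
5 -3 13.059 -8.370
6 -3 -18.391 3.936
7 -3 19.719 -11.038
8 -3 -26.485 7.062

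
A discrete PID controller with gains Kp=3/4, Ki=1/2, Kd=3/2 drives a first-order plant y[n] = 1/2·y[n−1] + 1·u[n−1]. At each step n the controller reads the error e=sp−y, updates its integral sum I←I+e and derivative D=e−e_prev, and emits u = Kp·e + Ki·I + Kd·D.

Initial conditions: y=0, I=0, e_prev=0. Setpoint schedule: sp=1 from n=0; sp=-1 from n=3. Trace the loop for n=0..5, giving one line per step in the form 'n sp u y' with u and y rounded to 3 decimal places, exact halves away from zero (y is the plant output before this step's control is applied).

(exact arithmetic carried between steps; '≈' marks a value shown rounded to 6 d.p. or computed from one; I and e_prev carry over from the previous line; the table rounds u and y to 3 d.p., halves away from zero)
n=0: y=0, sp=1, e=sp−y=1; I=1, D=e−e_prev=1; u=3/4·1+1/2·1+3/2·1=2.75; next y=1/2·0+1·2.75=2.75
n=1: y=2.75, sp=1, e=sp−y=-1.75; I=-0.75, D=e−e_prev=-2.75; u=3/4·(-1.75)+1/2·(-0.75)+3/2·(-2.75)=-5.8125; next y=1/2·2.75+1·(-5.8125)=-4.4375
n=2: y=-4.4375, sp=1, e=sp−y=5.4375; I=4.6875, D=e−e_prev=7.1875; u=3/4·5.4375+1/2·4.6875+3/2·7.1875=17.203125; next y=1/2·(-4.4375)+1·17.203125=14.984375
n=3: y=14.984375, sp=-1, e=sp−y=-15.984375; I=-11.296875, D=e−e_prev=-21.421875; u=3/4·(-15.984375)+1/2·(-11.296875)+3/2·(-21.421875)≈-49.769531; next y=1/2·14.984375+1·(-49.769531)≈-42.277344
n=4: y≈-42.277344, sp=-1, e=sp−y≈41.277344; I≈29.980469, D=e−e_prev≈57.261719; u=3/4·41.277344+1/2·29.980469+3/2·57.261719≈131.840820; next y=1/2·(-42.277344)+1·131.840820≈110.702148
n=5: y≈110.702148, sp=-1, e=sp−y≈-111.702148; I≈-81.721680, D=e−e_prev≈-152.979492; u=3/4·(-111.702148)+1/2·(-81.721680)+3/2·(-152.979492)≈-354.106689; next y=1/2·110.702148+1·(-354.106689)≈-298.755615

0 1 2.750 0.000
1 1 -5.813 2.750
2 1 17.203 -4.438
3 -1 -49.770 14.984
4 -1 131.841 -42.277
5 -1 -354.107 110.702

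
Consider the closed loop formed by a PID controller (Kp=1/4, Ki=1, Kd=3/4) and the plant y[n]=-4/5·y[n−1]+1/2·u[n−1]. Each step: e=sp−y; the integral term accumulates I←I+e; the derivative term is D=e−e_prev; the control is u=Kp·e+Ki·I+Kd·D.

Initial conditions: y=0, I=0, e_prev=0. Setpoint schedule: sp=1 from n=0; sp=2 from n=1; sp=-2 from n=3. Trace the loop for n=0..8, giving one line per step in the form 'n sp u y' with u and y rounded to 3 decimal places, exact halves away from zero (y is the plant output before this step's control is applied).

0 1 2.000 0.000
1 2 2.250 1.000
2 2 4.600 0.325
3 -2 -5.661 2.040
4 -2 7.590 -4.463
5 -2 -18.480 7.365
6 -2 26.020 -15.132
7 -2 -58.216 25.116
8 -2 93.487 -49.201

(exact arithmetic carried between steps; '≈' marks a value shown rounded to 6 d.p. or computed from one; I and e_prev carry over from the previous line; the table rounds u and y to 3 d.p., halves away from zero)
n=0: y=0, sp=1, e=sp−y=1; I=1, D=e−e_prev=1; u=1/4·1+1·1+3/4·1=2; next y=-4/5·0+1/2·2=1
n=1: y=1, sp=2, e=sp−y=1; I=2, D=e−e_prev=0; u=1/4·1+1·2+3/4·0=2.25; next y=-4/5·1+1/2·2.25=0.325
n=2: y=0.325, sp=2, e=sp−y=1.675; I=3.675, D=e−e_prev=0.675; u=1/4·1.675+1·3.675+3/4·0.675=4.6; next y=-4/5·0.325+1/2·4.6=2.04
n=3: y=2.04, sp=-2, e=sp−y=-4.04; I=-0.365, D=e−e_prev=-5.715; u=1/4·(-4.04)+1·(-0.365)+3/4·(-5.715)=-5.66125; next y=-4/5·2.04+1/2·(-5.66125)=-4.462625
n=4: y=-4.462625, sp=-2, e=sp−y=2.462625; I=2.097625, D=e−e_prev=6.502625; u=1/4·2.462625+1·2.097625+3/4·6.502625=7.59025; next y=-4/5·(-4.462625)+1/2·7.59025=7.365225
n=5: y=7.365225, sp=-2, e=sp−y=-9.365225; I=-7.2676, D=e−e_prev=-11.82785; u=1/4·(-9.365225)+1·(-7.2676)+3/4·(-11.82785)≈-18.479794; next y=-4/5·7.365225+1/2·(-18.479794)≈-15.132077
n=6: y≈-15.132077, sp=-2, e=sp−y≈13.132077; I≈5.864477, D=e−e_prev≈22.497302; u=1/4·13.132077+1·5.864477+3/4·22.497302≈26.020473; next y=-4/5·(-15.132077)+1/2·26.020473≈25.115898
n=7: y≈25.115898, sp=-2, e=sp−y≈-27.115898; I≈-21.251421, D=e−e_prev≈-40.247975; u=1/4·(-27.115898)+1·(-21.251421)+3/4·(-40.247975)≈-58.216376; next y=-4/5·25.115898+1/2·(-58.216376)≈-49.200906
n=8: y≈-49.200906, sp=-2, e=sp−y≈47.200906; I≈25.949485, D=e−e_prev≈74.316804; u=1/4·47.200906+1·25.949485+3/4·74.316804≈93.487315; next y=-4/5·(-49.200906)+1/2·93.487315≈86.104383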